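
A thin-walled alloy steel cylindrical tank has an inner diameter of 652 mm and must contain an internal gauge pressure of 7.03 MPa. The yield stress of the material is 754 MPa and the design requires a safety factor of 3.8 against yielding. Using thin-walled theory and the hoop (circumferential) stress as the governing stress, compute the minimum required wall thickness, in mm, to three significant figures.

σ_allow = 754/3.8 = 198.4 MPa.
Hoop stress σ_h = pD/(2t), so t = pD/(2σ_allow) = 7.03×652/(2×198.4) = 11.55 mm.

t = 11.6 mm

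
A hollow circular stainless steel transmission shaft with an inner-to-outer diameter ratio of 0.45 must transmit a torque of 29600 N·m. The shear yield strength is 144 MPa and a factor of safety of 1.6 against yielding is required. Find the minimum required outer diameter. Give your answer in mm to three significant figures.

τ_allow = 144/1.6 = 90.00 MPa.
For a hollow shaft τ = 16T/[πd_o³(1−k⁴)] with k = 0.45, so 1−k⁴ = 0.9590.
d_o³ = 16T/[π τ_allow (1−k⁴)] = 16×2.9600×10^7/(π×90.00×0.9590) = 1.747×10^6 mm³.
d_o = 120.4 mm.

d_o = 120 mm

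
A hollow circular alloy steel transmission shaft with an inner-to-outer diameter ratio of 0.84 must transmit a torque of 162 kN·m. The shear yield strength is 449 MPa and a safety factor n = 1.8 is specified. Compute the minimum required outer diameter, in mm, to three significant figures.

d_o = 187 mm

τ_allow = 449/1.8 = 249.4 MPa.
For a hollow shaft τ = 16T/[πd_o³(1−k⁴)] with k = 0.84, so 1−k⁴ = 0.5021.
d_o³ = 16T/[π τ_allow (1−k⁴)] = 16×1.6200×10^8/(π×249.4×0.5021) = 6.587×10^6 mm³.
d_o = 187.5 mm.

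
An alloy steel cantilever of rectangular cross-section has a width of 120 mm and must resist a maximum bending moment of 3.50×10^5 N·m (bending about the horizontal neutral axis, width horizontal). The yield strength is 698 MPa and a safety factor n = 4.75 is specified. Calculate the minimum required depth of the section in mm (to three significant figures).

σ_allow = 698/4.75 = 146.9 MPa.
For a rectangular section σ = 6M/(bh²), so h² = 6M/(b σ_allow) = 6×3.5000×10^8/(120×146.9) = 119100 mm².
h = 345.1 mm.

h = 345 mm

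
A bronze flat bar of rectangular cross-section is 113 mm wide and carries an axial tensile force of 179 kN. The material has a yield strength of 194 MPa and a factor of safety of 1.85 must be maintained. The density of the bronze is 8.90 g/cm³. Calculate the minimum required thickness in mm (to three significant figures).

t = 15.1 mm

σ_allow = 194/1.85 = 104.9 MPa.
Required area A = F/σ_allow = 179000/104.9 = 1707 mm².
t = A/w = 1707/113 = 15.11 mm.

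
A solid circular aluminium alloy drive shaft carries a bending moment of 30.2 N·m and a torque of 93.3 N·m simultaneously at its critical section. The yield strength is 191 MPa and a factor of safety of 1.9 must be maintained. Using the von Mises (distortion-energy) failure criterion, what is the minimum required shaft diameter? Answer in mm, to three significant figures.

σ_allow = σ_y/n = 191/1.9 = 100.5 MPa.
For a solid shaft σ_b = 32M/(πd³) and τ = 16T/(πd³), so the von Mises stress is σ' = (16/πd³)·√(4M²+3T²).
√(4M²+3T²) = √(4×(30200)² + 3×(93300)²) = 172500 N·mm.
d³ = 16×172500/(π×100.5) = 8740 mm³.
d = 20.60 mm.

d = 20.6 mm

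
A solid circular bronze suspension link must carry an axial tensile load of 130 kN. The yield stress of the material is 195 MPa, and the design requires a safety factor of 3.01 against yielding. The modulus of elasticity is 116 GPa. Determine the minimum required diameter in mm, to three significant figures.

d = 50.5 mm

Allowable stress σ_allow = 195/3.01 = 64.78 MPa.
Required area A = F/σ_allow = 130000/64.78 = 2007 mm².
A = πd²/4 → d = √(4A/π) = 50.55 mm.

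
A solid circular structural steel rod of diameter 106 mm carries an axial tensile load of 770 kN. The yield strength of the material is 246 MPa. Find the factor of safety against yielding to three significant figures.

A = πd²/4 = 8825 mm².
σ = F/A = 770000/8825 = 87.25 MPa.
n = 246/87.25 = 2.819.

n = 2.82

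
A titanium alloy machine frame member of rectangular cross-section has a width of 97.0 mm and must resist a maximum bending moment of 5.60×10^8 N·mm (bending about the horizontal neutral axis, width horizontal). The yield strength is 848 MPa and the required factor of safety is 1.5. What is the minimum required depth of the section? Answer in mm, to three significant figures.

σ_allow = 848/1.5 = 565.3 MPa.
For a rectangular section σ = 6M/(bh²), so h² = 6M/(b σ_allow) = 6×5.6000×10^8/(97.0×565.3) = 61270 mm².
h = 247.5 mm.

h = 248 mm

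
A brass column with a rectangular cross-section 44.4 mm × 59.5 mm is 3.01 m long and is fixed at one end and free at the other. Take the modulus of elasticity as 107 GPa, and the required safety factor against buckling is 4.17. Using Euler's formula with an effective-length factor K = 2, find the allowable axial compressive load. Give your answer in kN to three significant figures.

P_allow = 3.03 kN

Buckling occurs about the weak axis: I_min = h·b³/12 = 59.5×44.4³/12 = 434000 mm⁴ (b = 44.4 mm is the smaller dimension).
Effective length L_e = KL = 2×3.01 m = 6020 mm.
Euler critical load P_cr = π²EI/L_e² = π²×107000×434000/6020² = 12650 N.
P_allow = P_cr/n = 12650/4.17 = 3033 N.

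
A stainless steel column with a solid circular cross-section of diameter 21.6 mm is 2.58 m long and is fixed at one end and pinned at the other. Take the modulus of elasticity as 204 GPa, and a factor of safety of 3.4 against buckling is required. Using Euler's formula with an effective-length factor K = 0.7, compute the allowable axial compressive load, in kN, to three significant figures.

P_allow = 1.94 kN

I = πd⁴/64 = π×21.6⁴/64 = 10690 mm⁴.
Effective length L_e = KL = 0.7×2.58 m = 1806 mm.
Euler critical load P_cr = π²EI/L_e² = π²×204000×10690/1806² = 6596 N.
P_allow = P_cr/n = 6596/3.4 = 1940 N.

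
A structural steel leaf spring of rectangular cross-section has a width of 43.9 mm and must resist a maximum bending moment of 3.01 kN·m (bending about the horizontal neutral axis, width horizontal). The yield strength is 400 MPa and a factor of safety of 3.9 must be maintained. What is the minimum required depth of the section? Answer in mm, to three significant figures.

h = 63.3 mm

σ_allow = 400/3.9 = 102.6 MPa.
For a rectangular section σ = 6M/(bh²), so h² = 6M/(b σ_allow) = 6×3010000/(43.9×102.6) = 4011 mm².
h = 63.33 mm.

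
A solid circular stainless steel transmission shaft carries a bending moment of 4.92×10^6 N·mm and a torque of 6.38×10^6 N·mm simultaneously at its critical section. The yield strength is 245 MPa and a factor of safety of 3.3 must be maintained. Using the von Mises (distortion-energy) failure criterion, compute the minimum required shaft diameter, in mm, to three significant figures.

σ_allow = σ_y/n = 245/3.3 = 74.24 MPa.
For a solid shaft σ_b = 32M/(πd³) and τ = 16T/(πd³), so the von Mises stress is σ' = (16/πd³)·√(4M²+3T²).
√(4M²+3T²) = √(4×(4.920×10^6)² + 3×(6.380×10^6)²) = 1.480×10^7 N·mm.
d³ = 16×1.480×10^7/(π×74.24) = 1.015×10^6 mm³.
d = 100.5 mm.

d = 100 mm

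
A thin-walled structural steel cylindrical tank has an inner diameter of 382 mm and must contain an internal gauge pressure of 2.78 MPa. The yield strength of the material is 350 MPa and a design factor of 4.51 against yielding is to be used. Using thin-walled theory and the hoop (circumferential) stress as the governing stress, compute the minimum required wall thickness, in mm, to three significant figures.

t = 6.84 mm

σ_allow = 350/4.51 = 77.61 MPa.
Hoop stress σ_h = pD/(2t), so t = pD/(2σ_allow) = 2.78×382/(2×77.61) = 6.842 mm.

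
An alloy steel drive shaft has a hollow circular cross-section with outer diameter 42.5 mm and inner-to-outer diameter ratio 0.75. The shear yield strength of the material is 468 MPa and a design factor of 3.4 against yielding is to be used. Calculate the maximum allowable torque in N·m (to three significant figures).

T_allow = 1420 N·m

τ_allow = 468/3.4 = 137.6 MPa.
For a hollow shaft T_allow = τ_allow·πd_o³(1−k⁴)/16 with 1−k⁴ = 0.6836, so πd_o³(1−k⁴)/16 = 10300 mm³.
T_allow = 137.6×10300 = 1.418×10^6 N·mm = 1418 N·m.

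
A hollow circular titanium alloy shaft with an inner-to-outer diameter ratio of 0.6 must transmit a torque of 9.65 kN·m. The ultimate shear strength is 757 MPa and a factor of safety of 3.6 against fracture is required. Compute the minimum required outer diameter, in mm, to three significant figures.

τ_allow = 757/3.6 = 210.3 MPa.
For a hollow shaft τ = 16T/[πd_o³(1−k⁴)] with k = 0.6, so 1−k⁴ = 0.8704.
d_o³ = 16T/[π τ_allow (1−k⁴)] = 16×9650000/(π×210.3×0.8704) = 268500 mm³.
d_o = 64.52 mm.

d_o = 64.5 mm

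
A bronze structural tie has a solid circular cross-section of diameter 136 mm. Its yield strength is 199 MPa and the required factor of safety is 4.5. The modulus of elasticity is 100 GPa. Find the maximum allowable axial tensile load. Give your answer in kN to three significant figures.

σ_allow = 199/4.5 = 44.22 MPa.
A = πd²/4 = π×136²/4 = 14530 mm².
F_allow = σ_allow × A = 44.22×14530 = 642400 N.

F_allow = 642 kN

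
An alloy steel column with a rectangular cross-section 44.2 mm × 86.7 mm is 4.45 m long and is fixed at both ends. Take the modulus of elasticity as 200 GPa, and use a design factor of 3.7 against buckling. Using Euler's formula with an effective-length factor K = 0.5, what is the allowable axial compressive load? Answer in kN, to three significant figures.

Buckling occurs about the weak axis: I_min = h·b³/12 = 86.7×44.2³/12 = 623900 mm⁴ (b = 44.2 mm is the smaller dimension).
Effective length L_e = KL = 0.5×4.45 m = 2225 mm.
Euler critical load P_cr = π²EI/L_e² = π²×200000×623900/2225² = 248800 N.
P_allow = P_cr/n = 248800/3.7 = 67230 N.

P_allow = 67.2 kN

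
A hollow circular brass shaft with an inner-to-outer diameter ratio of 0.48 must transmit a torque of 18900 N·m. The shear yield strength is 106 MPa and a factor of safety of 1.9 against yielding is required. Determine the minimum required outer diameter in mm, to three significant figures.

τ_allow = 106/1.9 = 55.79 MPa.
For a hollow shaft τ = 16T/[πd_o³(1−k⁴)] with k = 0.48, so 1−k⁴ = 0.9469.
d_o³ = 16T/[π τ_allow (1−k⁴)] = 16×1.8900×10^7/(π×55.79×0.9469) = 1.822×10^6 mm³.
d_o = 122.1 mm.

d_o = 122 mm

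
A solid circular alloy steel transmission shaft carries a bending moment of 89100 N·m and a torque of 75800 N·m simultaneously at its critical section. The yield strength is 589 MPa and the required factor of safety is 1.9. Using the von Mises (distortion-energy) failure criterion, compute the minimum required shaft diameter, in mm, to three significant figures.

σ_allow = σ_y/n = 589/1.9 = 310.0 MPa.
For a solid shaft σ_b = 32M/(πd³) and τ = 16T/(πd³), so the von Mises stress is σ' = (16/πd³)·√(4M²+3T²).
√(4M²+3T²) = √(4×(8.910×10^7)² + 3×(7.580×10^7)²) = 2.213×10^8 N·mm.
d³ = 16×2.213×10^8/(π×310.0) = 3.636×10^6 mm³.
d = 153.8 mm.

d = 154 mm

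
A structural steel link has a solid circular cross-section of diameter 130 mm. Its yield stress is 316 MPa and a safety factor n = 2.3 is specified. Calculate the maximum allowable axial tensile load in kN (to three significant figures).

F_allow = 1820 kN

σ_allow = 316/2.3 = 137.4 MPa.
A = πd²/4 = π×130²/4 = 13270 mm².
F_allow = σ_allow × A = 137.4×13270 = 1.824×10^6 N.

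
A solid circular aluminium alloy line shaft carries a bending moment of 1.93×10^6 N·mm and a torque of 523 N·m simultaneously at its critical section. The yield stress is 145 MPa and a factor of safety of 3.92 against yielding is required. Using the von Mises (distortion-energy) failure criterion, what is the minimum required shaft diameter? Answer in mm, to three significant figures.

σ_allow = σ_y/n = 145/3.92 = 36.99 MPa.
For a solid shaft σ_b = 32M/(πd³) and τ = 16T/(πd³), so the von Mises stress is σ' = (16/πd³)·√(4M²+3T²).
√(4M²+3T²) = √(4×(1.930×10^6)² + 3×(523000)²) = 3.965×10^6 N·mm.
d³ = 16×3.965×10^6/(π×36.99) = 545900 mm³.
d = 81.73 mm.

d = 81.7 mm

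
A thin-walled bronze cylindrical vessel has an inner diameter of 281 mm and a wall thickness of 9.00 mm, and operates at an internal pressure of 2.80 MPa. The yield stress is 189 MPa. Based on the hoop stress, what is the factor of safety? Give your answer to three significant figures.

n = 4.32

σ_h = pD/(2t) = 2.80×281/(2×9.00) = 43.71 MPa.
n = 189/43.71 = 4.324.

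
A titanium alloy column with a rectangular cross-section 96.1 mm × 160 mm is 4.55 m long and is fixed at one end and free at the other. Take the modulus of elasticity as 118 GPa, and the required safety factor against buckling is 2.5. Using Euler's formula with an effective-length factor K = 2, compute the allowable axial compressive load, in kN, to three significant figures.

P_allow = 66.6 kN

Buckling occurs about the weak axis: I_min = h·b³/12 = 160×96.1³/12 = 1.183×10^7 mm⁴ (b = 96.1 mm is the smaller dimension).
Effective length L_e = KL = 2×4.55 m = 9100 mm.
Euler critical load P_cr = π²EI/L_e² = π²×118000×1.183×10^7/9100² = 166400 N.
P_allow = P_cr/n = 166400/2.5 = 66570 N.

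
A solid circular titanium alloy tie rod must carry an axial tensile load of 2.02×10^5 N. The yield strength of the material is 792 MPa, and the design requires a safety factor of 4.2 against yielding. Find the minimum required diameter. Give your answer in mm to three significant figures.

Allowable stress σ_allow = 792/4.2 = 188.6 MPa.
Required area A = F/σ_allow = 202000/188.6 = 1071 mm².
A = πd²/4 → d = √(4A/π) = 36.93 mm.

d = 36.9 mm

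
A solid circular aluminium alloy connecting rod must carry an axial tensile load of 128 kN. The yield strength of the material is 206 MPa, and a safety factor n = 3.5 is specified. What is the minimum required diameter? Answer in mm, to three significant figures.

Allowable stress σ_allow = 206/3.5 = 58.86 MPa.
Required area A = F/σ_allow = 128000/58.86 = 2175 mm².
A = πd²/4 → d = √(4A/π) = 52.62 mm.

d = 52.6 mm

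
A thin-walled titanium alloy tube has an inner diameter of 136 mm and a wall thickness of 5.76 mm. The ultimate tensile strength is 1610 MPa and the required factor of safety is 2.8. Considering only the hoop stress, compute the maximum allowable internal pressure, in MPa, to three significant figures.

σ_allow = 1610/2.8 = 575.0 MPa.
σ_h = pD/(2t) → p_allow = 2σ_allow t/D = 2×575.0×5.76/136 = 48.71 MPa.

p_allow = 48.7 MPa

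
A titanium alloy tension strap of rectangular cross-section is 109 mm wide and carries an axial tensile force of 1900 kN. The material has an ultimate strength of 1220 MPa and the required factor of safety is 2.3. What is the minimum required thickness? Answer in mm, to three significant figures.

t = 32.9 mm

σ_allow = 1220/2.3 = 530.4 MPa.
Required area A = F/σ_allow = 1900000/530.4 = 3582 mm².
t = A/w = 3582/109 = 32.86 mm.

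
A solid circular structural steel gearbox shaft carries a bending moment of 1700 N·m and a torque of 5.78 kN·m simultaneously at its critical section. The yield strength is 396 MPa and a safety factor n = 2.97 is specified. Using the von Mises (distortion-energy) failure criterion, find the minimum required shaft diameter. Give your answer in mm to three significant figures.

d = 73.9 mm

σ_allow = σ_y/n = 396/2.97 = 133.3 MPa.
For a solid shaft σ_b = 32M/(πd³) and τ = 16T/(πd³), so the von Mises stress is σ' = (16/πd³)·√(4M²+3T²).
√(4M²+3T²) = √(4×(1.700×10^6)² + 3×(5.780×10^6)²) = 1.057×10^7 N·mm.
d³ = 16×1.057×10^7/(π×133.3) = 403900 mm³.
d = 73.92 mm.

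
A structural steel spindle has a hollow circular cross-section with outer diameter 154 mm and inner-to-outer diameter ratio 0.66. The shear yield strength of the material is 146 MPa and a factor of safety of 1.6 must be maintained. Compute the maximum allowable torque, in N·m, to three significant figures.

τ_allow = 146/1.6 = 91.25 MPa.
For a hollow shaft T_allow = τ_allow·πd_o³(1−k⁴)/16 with 1−k⁴ = 0.8103, so πd_o³(1−k⁴)/16 = 581000 mm³.
T_allow = 91.25×581000 = 5.302×10^7 N·mm = 53020 N·m.

T_allow = 53000 N·m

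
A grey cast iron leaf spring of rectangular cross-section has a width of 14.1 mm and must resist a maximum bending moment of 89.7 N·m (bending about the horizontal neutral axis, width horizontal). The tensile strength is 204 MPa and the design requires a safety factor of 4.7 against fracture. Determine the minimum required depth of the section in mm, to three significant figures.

h = 29.7 mm

σ_allow = 204/4.7 = 43.40 MPa.
For a rectangular section σ = 6M/(bh²), so h² = 6M/(b σ_allow) = 6×89700/(14.1×43.40) = 879.4 mm².
h = 29.65 mm.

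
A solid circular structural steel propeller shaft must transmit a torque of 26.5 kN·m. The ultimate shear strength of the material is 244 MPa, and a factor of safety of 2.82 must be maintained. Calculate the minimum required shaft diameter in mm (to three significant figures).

d = 116 mm

Allowable shear stress τ_allow = 244/2.82 = 86.52 MPa.
For a solid shaft τ = 16T/(πd³), so d³ = 16T/(π τ_allow) = 16×2.6500×10^7/(π×86.52) = 1.560×10^6 mm³.
d = (1.560×10^6)^(1/3) = 116.0 mm.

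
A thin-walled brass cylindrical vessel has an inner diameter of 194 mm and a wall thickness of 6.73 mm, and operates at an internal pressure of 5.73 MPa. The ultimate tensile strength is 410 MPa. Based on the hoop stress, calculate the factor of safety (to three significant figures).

σ_h = pD/(2t) = 5.73×194/(2×6.73) = 82.59 MPa.
n = 410/82.59 = 4.964.

n = 4.96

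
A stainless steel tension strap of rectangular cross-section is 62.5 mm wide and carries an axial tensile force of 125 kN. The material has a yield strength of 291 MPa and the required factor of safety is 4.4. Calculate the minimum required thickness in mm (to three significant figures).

t = 30.2 mm

σ_allow = 291/4.4 = 66.14 MPa.
Required area A = F/σ_allow = 125000/66.14 = 1890 mm².
t = A/w = 1890/62.5 = 30.24 mm.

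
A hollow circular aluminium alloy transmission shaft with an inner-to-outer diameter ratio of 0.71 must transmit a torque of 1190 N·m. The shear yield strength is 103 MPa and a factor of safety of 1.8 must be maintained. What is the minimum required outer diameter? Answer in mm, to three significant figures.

τ_allow = 103/1.8 = 57.22 MPa.
For a hollow shaft τ = 16T/[πd_o³(1−k⁴)] with k = 0.71, so 1−k⁴ = 0.7459.
d_o³ = 16T/[π τ_allow (1−k⁴)] = 16×1190000/(π×57.22×0.7459) = 142000 mm³.
d_o = 52.17 mm.

d_o = 52.2 mm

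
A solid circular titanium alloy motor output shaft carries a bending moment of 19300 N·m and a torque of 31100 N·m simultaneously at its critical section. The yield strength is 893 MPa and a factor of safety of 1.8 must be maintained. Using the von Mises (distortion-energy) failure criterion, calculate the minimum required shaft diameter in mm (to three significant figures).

σ_allow = σ_y/n = 893/1.8 = 496.1 MPa.
For a solid shaft σ_b = 32M/(πd³) and τ = 16T/(πd³), so the von Mises stress is σ' = (16/πd³)·√(4M²+3T²).
√(4M²+3T²) = √(4×(1.930×10^7)² + 3×(3.110×10^7)²) = 6.627×10^7 N·mm.
d³ = 16×6.627×10^7/(π×496.1) = 680300 mm³.
d = 87.95 mm.

d = 87.9 mm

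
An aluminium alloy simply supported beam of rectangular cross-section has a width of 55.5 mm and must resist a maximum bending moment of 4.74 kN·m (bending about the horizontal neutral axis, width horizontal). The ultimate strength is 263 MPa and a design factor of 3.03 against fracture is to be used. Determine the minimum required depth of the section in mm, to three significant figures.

h = 76.8 mm

σ_allow = 263/3.03 = 86.80 MPa.
For a rectangular section σ = 6M/(bh²), so h² = 6M/(b σ_allow) = 6×4740000/(55.5×86.80) = 5904 mm².
h = 76.84 mm.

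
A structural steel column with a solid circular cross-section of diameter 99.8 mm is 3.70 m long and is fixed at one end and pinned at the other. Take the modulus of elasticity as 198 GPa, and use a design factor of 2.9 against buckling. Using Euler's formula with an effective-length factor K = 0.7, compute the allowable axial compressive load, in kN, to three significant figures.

P_allow = 489 kN

I = πd⁴/64 = π×99.8⁴/64 = 4.870×10^6 mm⁴.
Effective length L_e = KL = 0.7×3.70 m = 2590 mm.
Euler critical load P_cr = π²EI/L_e² = π²×198000×4.870×10^6/2590² = 1.419×10^6 N.
P_allow = P_cr/n = 1.419×10^6/2.9 = 489200 N.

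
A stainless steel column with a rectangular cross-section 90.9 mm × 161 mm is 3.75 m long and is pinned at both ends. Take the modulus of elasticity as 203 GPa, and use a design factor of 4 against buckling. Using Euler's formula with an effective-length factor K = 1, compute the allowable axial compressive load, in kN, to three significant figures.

Buckling occurs about the weak axis: I_min = h·b³/12 = 161×90.9³/12 = 1.008×10^7 mm⁴ (b = 90.9 mm is the smaller dimension).
Effective length L_e = KL = 1×3.75 m = 3750 mm.
Euler critical load P_cr = π²EI/L_e² = π²×203000×1.008×10^7/3750² = 1.436×10^6 N.
P_allow = P_cr/n = 1.436×10^6/4 = 358900 N.

P_allow = 359 kN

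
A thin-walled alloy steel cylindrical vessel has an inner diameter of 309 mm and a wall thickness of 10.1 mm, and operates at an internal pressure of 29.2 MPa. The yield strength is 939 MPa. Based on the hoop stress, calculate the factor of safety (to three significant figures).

σ_h = pD/(2t) = 29.2×309/(2×10.1) = 446.7 MPa.
n = 939/446.7 = 2.102.

n = 2.10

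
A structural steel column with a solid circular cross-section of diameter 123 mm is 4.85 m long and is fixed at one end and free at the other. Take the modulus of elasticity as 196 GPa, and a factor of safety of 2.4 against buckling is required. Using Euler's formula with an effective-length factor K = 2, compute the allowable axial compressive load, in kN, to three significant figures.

I = πd⁴/64 = π×123⁴/64 = 1.124×10^7 mm⁴.
Effective length L_e = KL = 2×4.85 m = 9700 mm.
Euler critical load P_cr = π²EI/L_e² = π²×196000×1.124×10^7/9700² = 231000 N.
P_allow = P_cr/n = 231000/2.4 = 96250 N.

P_allow = 96.2 kN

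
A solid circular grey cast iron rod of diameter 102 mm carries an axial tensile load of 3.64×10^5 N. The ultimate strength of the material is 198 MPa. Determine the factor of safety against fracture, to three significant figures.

A = πd²/4 = 8171 mm².
σ = F/A = 364000/8171 = 44.55 MPa.
n = 198/44.55 = 4.445.

n = 4.44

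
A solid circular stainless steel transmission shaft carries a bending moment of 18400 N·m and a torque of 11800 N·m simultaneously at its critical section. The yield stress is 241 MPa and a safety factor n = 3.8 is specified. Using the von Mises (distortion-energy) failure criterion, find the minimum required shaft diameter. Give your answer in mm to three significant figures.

σ_allow = σ_y/n = 241/3.8 = 63.42 MPa.
For a solid shaft σ_b = 32M/(πd³) and τ = 16T/(πd³), so the von Mises stress is σ' = (16/πd³)·√(4M²+3T²).
√(4M²+3T²) = √(4×(1.840×10^7)² + 3×(1.180×10^7)²) = 4.209×10^7 N·mm.
d³ = 16×4.209×10^7/(π×63.42) = 3.380×10^6 mm³.
d = 150.1 mm.

d = 150 mm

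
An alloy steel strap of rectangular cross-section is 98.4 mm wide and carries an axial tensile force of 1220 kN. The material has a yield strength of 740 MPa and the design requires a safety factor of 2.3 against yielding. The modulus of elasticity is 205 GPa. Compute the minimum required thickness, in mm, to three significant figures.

σ_allow = 740/2.3 = 321.7 MPa.
Required area A = F/σ_allow = 1220000/321.7 = 3792 mm².
t = A/w = 3792/98.4 = 38.54 mm.

t = 38.5 mm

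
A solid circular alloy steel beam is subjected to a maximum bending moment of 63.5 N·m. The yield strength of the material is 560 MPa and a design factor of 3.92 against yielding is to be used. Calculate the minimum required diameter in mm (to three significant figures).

d = 16.5 mm

σ_allow = 560/3.92 = 142.9 MPa.
For a solid circular section σ = 32M/(πd³), so d³ = 32M/(π σ_allow) = 32×63500/(π×142.9) = 4528 mm³.
d = 16.54 mm.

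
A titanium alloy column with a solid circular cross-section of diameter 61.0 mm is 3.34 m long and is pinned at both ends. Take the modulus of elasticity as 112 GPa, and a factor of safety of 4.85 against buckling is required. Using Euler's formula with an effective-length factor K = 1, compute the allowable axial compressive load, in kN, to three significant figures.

P_allow = 13.9 kN

I = πd⁴/64 = π×61.0⁴/64 = 679700 mm⁴.
Effective length L_e = KL = 1×3.34 m = 3340 mm.
Euler critical load P_cr = π²EI/L_e² = π²×112000×679700/3340² = 67350 N.
P_allow = P_cr/n = 67350/4.85 = 13890 N.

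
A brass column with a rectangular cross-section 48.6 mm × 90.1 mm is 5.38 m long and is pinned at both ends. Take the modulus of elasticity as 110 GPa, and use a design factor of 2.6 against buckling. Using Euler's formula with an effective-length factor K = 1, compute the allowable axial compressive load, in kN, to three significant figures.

Buckling occurs about the weak axis: I_min = h·b³/12 = 90.1×48.6³/12 = 861900 mm⁴ (b = 48.6 mm is the smaller dimension).
Effective length L_e = KL = 1×5.38 m = 5380 mm.
Euler critical load P_cr = π²EI/L_e² = π²×110000×861900/5380² = 32330 N.
P_allow = P_cr/n = 32330/2.6 = 12430 N.

P_allow = 12.4 kN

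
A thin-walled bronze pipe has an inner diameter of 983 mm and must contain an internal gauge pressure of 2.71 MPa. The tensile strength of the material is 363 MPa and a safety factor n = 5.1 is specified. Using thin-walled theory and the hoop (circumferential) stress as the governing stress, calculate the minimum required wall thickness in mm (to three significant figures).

σ_allow = 363/5.1 = 71.18 MPa.
Hoop stress σ_h = pD/(2t), so t = pD/(2σ_allow) = 2.71×983/(2×71.18) = 18.71 mm.

t = 18.7 mm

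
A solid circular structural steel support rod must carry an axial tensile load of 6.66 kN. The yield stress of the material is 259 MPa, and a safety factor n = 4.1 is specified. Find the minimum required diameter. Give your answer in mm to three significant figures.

d = 11.6 mm

Allowable stress σ_allow = 259/4.1 = 63.17 MPa.
Required area A = F/σ_allow = 6660.0/63.17 = 105.4 mm².
A = πd²/4 → d = √(4A/π) = 11.59 mm.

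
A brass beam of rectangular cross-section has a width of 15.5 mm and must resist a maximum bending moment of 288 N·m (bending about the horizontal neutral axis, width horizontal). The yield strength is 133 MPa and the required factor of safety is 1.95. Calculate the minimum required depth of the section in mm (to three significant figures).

h = 40.4 mm

σ_allow = 133/1.95 = 68.21 MPa.
For a rectangular section σ = 6M/(bh²), so h² = 6M/(b σ_allow) = 6×288000/(15.5×68.21) = 1635 mm².
h = 40.43 mm.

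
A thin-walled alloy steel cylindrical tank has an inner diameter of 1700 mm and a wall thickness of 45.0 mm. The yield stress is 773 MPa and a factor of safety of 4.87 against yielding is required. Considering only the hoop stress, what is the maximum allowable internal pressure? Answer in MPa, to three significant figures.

p_allow = 8.40 MPa

σ_allow = 773/4.87 = 158.7 MPa.
σ_h = pD/(2t) → p_allow = 2σ_allow t/D = 2×158.7×45.0/1700 = 8.403 MPa.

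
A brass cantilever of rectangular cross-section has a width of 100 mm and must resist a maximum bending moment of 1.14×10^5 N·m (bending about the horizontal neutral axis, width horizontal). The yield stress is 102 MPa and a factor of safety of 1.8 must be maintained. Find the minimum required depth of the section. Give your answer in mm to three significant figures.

h = 347 mm

σ_allow = 102/1.8 = 56.67 MPa.
For a rectangular section σ = 6M/(bh²), so h² = 6M/(b σ_allow) = 6×1.1400×10^8/(100×56.67) = 120700 mm².
h = 347.4 mm.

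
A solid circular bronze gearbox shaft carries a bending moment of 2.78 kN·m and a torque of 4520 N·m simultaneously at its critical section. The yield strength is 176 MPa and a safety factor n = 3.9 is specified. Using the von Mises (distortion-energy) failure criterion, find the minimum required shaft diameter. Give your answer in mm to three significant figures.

d = 103 mm

σ_allow = σ_y/n = 176/3.9 = 45.13 MPa.
For a solid shaft σ_b = 32M/(πd³) and τ = 16T/(πd³), so the von Mises stress is σ' = (16/πd³)·√(4M²+3T²).
√(4M²+3T²) = √(4×(2.780×10^6)² + 3×(4.520×10^6)²) = 9.602×10^6 N·mm.
d³ = 16×9.602×10^6/(π×45.13) = 1.084×10^6 mm³.
d = 102.7 mm.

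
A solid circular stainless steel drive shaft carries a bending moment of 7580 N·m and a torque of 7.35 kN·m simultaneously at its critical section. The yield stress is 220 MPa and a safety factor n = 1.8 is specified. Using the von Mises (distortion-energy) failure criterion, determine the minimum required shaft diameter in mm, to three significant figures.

σ_allow = σ_y/n = 220/1.8 = 122.2 MPa.
For a solid shaft σ_b = 32M/(πd³) and τ = 16T/(πd³), so the von Mises stress is σ' = (16/πd³)·√(4M²+3T²).
√(4M²+3T²) = √(4×(7.580×10^6)² + 3×(7.350×10^6)²) = 1.980×10^7 N·mm.
d³ = 16×1.980×10^7/(π×122.2) = 824900 mm³.
d = 93.79 mm.

d = 93.8 mm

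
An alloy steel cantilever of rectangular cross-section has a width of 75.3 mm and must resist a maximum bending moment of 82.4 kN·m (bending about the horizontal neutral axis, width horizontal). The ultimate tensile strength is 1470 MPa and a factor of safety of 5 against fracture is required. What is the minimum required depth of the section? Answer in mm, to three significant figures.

σ_allow = 1470/5 = 294.0 MPa.
For a rectangular section σ = 6M/(bh²), so h² = 6M/(b σ_allow) = 6×8.2400×10^7/(75.3×294.0) = 22330 mm².
h = 149.4 mm.

h = 149 mm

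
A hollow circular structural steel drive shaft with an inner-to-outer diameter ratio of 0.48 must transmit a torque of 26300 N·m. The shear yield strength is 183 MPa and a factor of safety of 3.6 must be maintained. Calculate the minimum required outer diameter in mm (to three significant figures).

τ_allow = 183/3.6 = 50.83 MPa.
For a hollow shaft τ = 16T/[πd_o³(1−k⁴)] with k = 0.48, so 1−k⁴ = 0.9469.
d_o³ = 16T/[π τ_allow (1−k⁴)] = 16×2.6300×10^7/(π×50.83×0.9469) = 2.783×10^6 mm³.
d_o = 140.7 mm.

d_o = 141 mm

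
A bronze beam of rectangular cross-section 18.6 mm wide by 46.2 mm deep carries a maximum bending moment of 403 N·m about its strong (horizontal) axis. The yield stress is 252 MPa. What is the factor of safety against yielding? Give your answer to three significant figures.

n = 4.14

Section modulus S = bh²/6 = 18.6×46.2²/6 = 6617 mm³.
σ = M/S = 403000/6617 = 60.91 MPa.
n = 252/60.91 = 4.138.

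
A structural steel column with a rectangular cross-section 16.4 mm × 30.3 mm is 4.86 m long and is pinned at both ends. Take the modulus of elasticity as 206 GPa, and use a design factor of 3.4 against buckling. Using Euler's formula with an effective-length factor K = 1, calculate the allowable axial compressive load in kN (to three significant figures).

Buckling occurs about the weak axis: I_min = h·b³/12 = 30.3×16.4³/12 = 11140 mm⁴ (b = 16.4 mm is the smaller dimension).
Effective length L_e = KL = 1×4.86 m = 4860 mm.
Euler critical load P_cr = π²EI/L_e² = π²×206000×11140/4860² = 958.7 N.
P_allow = P_cr/n = 958.7/3.4 = 282.0 N.

P_allow = 0.282 kN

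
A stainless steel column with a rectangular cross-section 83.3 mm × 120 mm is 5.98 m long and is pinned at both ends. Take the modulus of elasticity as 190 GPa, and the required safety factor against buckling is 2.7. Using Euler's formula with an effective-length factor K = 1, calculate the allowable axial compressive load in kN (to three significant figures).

Buckling occurs about the weak axis: I_min = h·b³/12 = 120×83.3³/12 = 5.780×10^6 mm⁴ (b = 83.3 mm is the smaller dimension).
Effective length L_e = KL = 1×5.98 m = 5980 mm.
Euler critical load P_cr = π²EI/L_e² = π²×190000×5.780×10^6/5980² = 303100 N.
P_allow = P_cr/n = 303100/2.7 = 112300 N.

P_allow = 112 kN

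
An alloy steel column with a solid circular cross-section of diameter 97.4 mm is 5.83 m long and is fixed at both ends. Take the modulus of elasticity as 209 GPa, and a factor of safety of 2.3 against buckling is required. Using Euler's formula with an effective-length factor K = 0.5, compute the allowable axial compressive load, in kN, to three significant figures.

I = πd⁴/64 = π×97.4⁴/64 = 4.418×10^6 mm⁴.
Effective length L_e = KL = 0.5×5.83 m = 2915 mm.
Euler critical load P_cr = π²EI/L_e² = π²×209000×4.418×10^6/2915² = 1.072×10^6 N.
P_allow = P_cr/n = 1.072×10^6/2.3 = 466300 N.

P_allow = 466 kN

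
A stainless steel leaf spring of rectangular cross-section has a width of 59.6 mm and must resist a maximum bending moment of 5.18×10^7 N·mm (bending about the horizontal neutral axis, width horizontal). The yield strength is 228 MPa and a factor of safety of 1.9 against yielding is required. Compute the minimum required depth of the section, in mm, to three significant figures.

σ_allow = 228/1.9 = 120.0 MPa.
For a rectangular section σ = 6M/(bh²), so h² = 6M/(b σ_allow) = 6×5.1800×10^7/(59.6×120.0) = 43460 mm².
h = 208.5 mm.

h = 208 mm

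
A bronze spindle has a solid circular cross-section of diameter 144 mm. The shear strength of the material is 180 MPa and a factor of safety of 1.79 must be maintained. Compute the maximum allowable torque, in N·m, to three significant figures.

T_allow = 59000 N·m

τ_allow = 180/1.79 = 100.6 MPa.
For a solid shaft T_allow = τ_allow·πd³/16; πd³/16 = π×144³/16 = 586300 mm³.
T_allow = 100.6×586300 = 5.896×10^7 N·mm = 58960 N·m.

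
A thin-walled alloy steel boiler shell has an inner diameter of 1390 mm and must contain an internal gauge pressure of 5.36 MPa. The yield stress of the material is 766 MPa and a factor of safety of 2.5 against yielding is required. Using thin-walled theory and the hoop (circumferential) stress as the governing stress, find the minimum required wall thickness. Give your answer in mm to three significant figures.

t = 12.2 mm

σ_allow = 766/2.5 = 306.4 MPa.
Hoop stress σ_h = pD/(2t), so t = pD/(2σ_allow) = 5.36×1390/(2×306.4) = 12.16 mm.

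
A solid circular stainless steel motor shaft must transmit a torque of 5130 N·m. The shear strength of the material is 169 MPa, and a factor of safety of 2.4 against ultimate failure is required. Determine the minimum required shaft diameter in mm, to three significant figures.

Allowable shear stress τ_allow = 169/2.4 = 70.42 MPa.
For a solid shaft τ = 16T/(πd³), so d³ = 16T/(π τ_allow) = 16×5130000/(π×70.42) = 371000 mm³.
d = (371000)^(1/3) = 71.86 mm.

d = 71.9 mm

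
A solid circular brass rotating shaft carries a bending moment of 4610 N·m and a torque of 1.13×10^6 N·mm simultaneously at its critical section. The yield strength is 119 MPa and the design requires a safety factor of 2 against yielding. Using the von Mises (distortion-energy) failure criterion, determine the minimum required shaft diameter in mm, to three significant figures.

d = 93.1 mm

σ_allow = σ_y/n = 119/2 = 59.50 MPa.
For a solid shaft σ_b = 32M/(πd³) and τ = 16T/(πd³), so the von Mises stress is σ' = (16/πd³)·√(4M²+3T²).
√(4M²+3T²) = √(4×(4.610×10^6)² + 3×(1.130×10^6)²) = 9.425×10^6 N·mm.
d³ = 16×9.425×10^6/(π×59.50) = 806800 mm³.
d = 93.09 mm.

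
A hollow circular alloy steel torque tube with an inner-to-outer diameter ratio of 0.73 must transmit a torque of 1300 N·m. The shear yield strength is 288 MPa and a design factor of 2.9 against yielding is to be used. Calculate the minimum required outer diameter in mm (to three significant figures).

τ_allow = 288/2.9 = 99.31 MPa.
For a hollow shaft τ = 16T/[πd_o³(1−k⁴)] with k = 0.73, so 1−k⁴ = 0.7160.
d_o³ = 16T/[π τ_allow (1−k⁴)] = 16×1300000/(π×99.31×0.7160) = 93110 mm³.
d_o = 45.32 mm.

d_o = 45.3 mm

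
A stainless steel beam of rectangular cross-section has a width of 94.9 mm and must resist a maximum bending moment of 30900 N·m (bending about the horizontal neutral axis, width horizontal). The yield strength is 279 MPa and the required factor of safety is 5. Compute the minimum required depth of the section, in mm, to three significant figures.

h = 187 mm

σ_allow = 279/5 = 55.80 MPa.
For a rectangular section σ = 6M/(bh²), so h² = 6M/(b σ_allow) = 6×3.0900×10^7/(94.9×55.80) = 35010 mm².
h = 187.1 mm.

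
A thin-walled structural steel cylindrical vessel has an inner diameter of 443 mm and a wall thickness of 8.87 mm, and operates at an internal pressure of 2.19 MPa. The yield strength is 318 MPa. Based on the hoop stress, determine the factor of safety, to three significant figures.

σ_h = pD/(2t) = 2.19×443/(2×8.87) = 54.69 MPa.
n = 318/54.69 = 5.815.

n = 5.81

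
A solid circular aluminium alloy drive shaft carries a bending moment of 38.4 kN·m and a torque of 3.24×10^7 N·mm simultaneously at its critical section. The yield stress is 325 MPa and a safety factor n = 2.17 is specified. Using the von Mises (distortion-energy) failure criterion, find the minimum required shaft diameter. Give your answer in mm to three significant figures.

σ_allow = σ_y/n = 325/2.17 = 149.8 MPa.
For a solid shaft σ_b = 32M/(πd³) and τ = 16T/(πd³), so the von Mises stress is σ' = (16/πd³)·√(4M²+3T²).
√(4M²+3T²) = √(4×(3.840×10^7)² + 3×(3.240×10^7)²) = 9.512×10^7 N·mm.
d³ = 16×9.512×10^7/(π×149.8) = 3.235×10^6 mm³.
d = 147.9 mm.

d = 148 mm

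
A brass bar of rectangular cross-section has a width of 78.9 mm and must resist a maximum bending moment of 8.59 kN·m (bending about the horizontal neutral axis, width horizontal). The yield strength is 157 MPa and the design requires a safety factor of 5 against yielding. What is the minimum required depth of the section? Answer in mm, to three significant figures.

σ_allow = 157/5 = 31.40 MPa.
For a rectangular section σ = 6M/(bh²), so h² = 6M/(b σ_allow) = 6×8590000/(78.9×31.40) = 20800 mm².
h = 144.2 mm.

h = 144 mm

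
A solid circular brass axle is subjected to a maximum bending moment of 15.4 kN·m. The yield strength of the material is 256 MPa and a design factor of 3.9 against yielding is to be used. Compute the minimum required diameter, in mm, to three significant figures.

σ_allow = 256/3.9 = 65.64 MPa.
For a solid circular section σ = 32M/(πd³), so d³ = 32M/(π σ_allow) = 32×1.5400×10^7/(π×65.64) = 2.390×10^6 mm³.
d = 133.7 mm.

d = 134 mm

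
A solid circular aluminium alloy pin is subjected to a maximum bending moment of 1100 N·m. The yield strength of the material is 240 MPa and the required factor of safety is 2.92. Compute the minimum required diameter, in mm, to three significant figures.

d = 51.5 mm

σ_allow = 240/2.92 = 82.19 MPa.
For a solid circular section σ = 32M/(πd³), so d³ = 32M/(π σ_allow) = 32×1100000/(π×82.19) = 136300 mm³.
d = 51.47 mm.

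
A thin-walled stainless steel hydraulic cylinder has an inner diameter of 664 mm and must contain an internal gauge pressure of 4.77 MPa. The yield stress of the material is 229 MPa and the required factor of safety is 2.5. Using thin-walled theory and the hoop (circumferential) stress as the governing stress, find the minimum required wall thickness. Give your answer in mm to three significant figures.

t = 17.3 mm

σ_allow = 229/2.5 = 91.60 MPa.
Hoop stress σ_h = pD/(2t), so t = pD/(2σ_allow) = 4.77×664/(2×91.60) = 17.29 mm.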